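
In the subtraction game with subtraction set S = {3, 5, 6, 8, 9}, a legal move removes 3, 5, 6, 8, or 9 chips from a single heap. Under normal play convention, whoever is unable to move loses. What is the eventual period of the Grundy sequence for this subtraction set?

G(0) = 0
G(1) = mex{} = 0
G(2) = mex{} = 0
G(3) = mex{0} = 1
G(4) = mex{0} = 1
G(5) = mex{0,0} = 1
G(6) = mex{1,0,0} = 2
G(7) = mex{1,0,0} = 2
G(8) = mex{1,1,0,0} = 2
G(9) = mex{2,1,1,0,0} = 3
G(10) = mex{2,1,1,0,0} = 3
G(11) = mex{2,2,1,1,0} = 3
G(12) = mex{3,2,2,1,1} = 0
G(13) = mex{3,2,2,1,1} = 0
G(14) = mex{3,3,2,2,1} = 0
G(15) = mex{0,3,3,2,2} = 1
G(16) = mex{0,3,3,2,2} = 1
G(17) = mex{0,0,3,3,2} = 1
G(18) = mex{1,0,0,3,3} = 2
G(19) = mex{1,0,0,3,3} = 2
G(20) = mex{1,1,0,0,3} = 2
G(21) = mex{2,1,1,0,0} = 3
G(22) = mex{2,1,1,0,0} = 3
G(23) = mex{2,2,1,1,0} = 3
G(24) = mex{3,2,2,1,1} = 0
G(25) = mex{3,2,2,1,1} = 0
G(n+12) = G(n) holds for n = 0,…,8 (a full window of length max(S) = 9), so the sequence is purely periodic with period 12.

12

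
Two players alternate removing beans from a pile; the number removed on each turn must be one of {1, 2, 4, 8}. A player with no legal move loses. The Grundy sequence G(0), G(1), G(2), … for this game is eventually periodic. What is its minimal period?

G(0) = 0
G(1) = mex{0} = 1
G(2) = mex{1,0} = 2
G(3) = mex{2,1} = 0
G(4) = mex{0,2,0} = 1
G(5) = mex{1,0,1} = 2
G(6) = mex{2,1,2} = 0
G(7) = mex{0,2,0} = 1
G(8) = mex{1,0,1,0} = 2
G(9) = mex{2,1,2,1} = 0
G(10) = mex{0,2,0,2} = 1
G(11) = mex{1,0,1,0} = 2
G(12) = mex{2,1,2,1} = 0
G(13) = mex{0,2,0,2} = 1
G(14) = mex{1,0,1,0} = 2
G(n+3) = G(n) holds for n = 0,…,7 (a full window of length max(S) = 8), so the sequence is purely periodic with period 3.

3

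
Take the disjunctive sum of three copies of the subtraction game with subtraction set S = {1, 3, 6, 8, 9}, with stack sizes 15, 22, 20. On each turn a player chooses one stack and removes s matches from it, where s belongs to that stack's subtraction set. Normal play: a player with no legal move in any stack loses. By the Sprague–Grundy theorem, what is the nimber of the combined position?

1

All stacks use S = {1, 3, 6, 8, 9}:
n :  0  1  2  3  4  5  6  7  8  9 10 11 12 13 14 15 16 17 18 19 20 21 22
G :  0  1  0  1  0  1  2  3  2  3  2  3  4  5  0  1  0  1  0  1  2  3  2
Stack A: G(15) = 1.
Stack B: G(22) = 2.
Stack C: G(20) = 2.
Combined Grundy value = 1 ⊕ 2 ⊕ 2 = 1.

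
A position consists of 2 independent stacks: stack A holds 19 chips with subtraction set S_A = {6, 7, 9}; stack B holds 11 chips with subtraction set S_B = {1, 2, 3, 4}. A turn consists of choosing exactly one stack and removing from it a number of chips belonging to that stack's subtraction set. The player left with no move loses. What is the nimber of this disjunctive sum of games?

Stack A, S = {6, 7, 9}:
n :  0  1  2  3  4  5  6  7  8  9 10 11 12 13 14 15 16 17 18 19
G :  0  0  0  0  0  0  1  1  1  1  1  1  2  2  2  0  0  0  0  0
G_A(19) = 0.
Stack B, S = {1, 2, 3, 4}:
G(0) = 0
G(1) = mex{0} = 1
G(2) = mex{1,0} = 2
G(3) = mex{2,1,0} = 3
G(4) = mex{3,2,1,0} = 4
G(5) = mex{4,3,2,1} = 0
G(6) = mex{0,4,3,2} = 1
G(7) = mex{1,0,4,3} = 2
G(8) = mex{2,1,0,4} = 3
G(9) = mex{3,2,1,0} = 4
G(10) = mex{4,3,2,1} = 0
G(11) = mex{0,4,3,2} = 1
G_B(11) = 1.
Combined Grundy value = 0 ⊕ 1 = 1.

1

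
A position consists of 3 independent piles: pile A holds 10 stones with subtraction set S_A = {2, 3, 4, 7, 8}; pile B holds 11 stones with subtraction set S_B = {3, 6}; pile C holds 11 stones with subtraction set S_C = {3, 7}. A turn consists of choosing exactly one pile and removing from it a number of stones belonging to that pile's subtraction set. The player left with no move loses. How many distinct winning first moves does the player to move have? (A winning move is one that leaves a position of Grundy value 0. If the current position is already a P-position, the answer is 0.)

Pile A, S = {2, 3, 4, 7, 8}:
G(0) = 0
G(1) = mex{} = 0
G(2) = mex{0} = 1
G(3) = mex{0,0} = 1
G(4) = mex{1,0,0} = 2
G(5) = mex{1,1,0} = 2
G(6) = mex{2,1,1} = 0
G(7) = mex{2,2,1,0} = 3
G(8) = mex{0,2,2,0,0} = 1
G(9) = mex{3,0,2,1,0} = 4
G(10) = mex{1,3,0,1,1} = 2
G_A(10) = 2.
Pile B, S = {3, 6}:
G(0) = 0
G(1) = mex{} = 0
G(2) = mex{} = 0
G(3) = mex{0} = 1
G(4) = mex{0} = 1
G(5) = mex{0} = 1
G(6) = mex{1,0} = 2
G(7) = mex{1,0} = 2
G(8) = mex{1,0} = 2
G(9) = mex{2,1} = 0
G(10) = mex{2,1} = 0
G(11) = mex{2,1} = 0
G_B(11) = 0.
Pile C, S = {3, 7}:
G(0) = 0
G(1) = mex{} = 0
G(2) = mex{} = 0
G(3) = mex{0} = 1
G(4) = mex{0} = 1
G(5) = mex{0} = 1
G(6) = mex{1} = 0
G(7) = mex{1,0} = 2
G(8) = mex{1,0} = 2
G(9) = mex{0,0} = 1
G(10) = mex{2,1} = 0
G(11) = mex{2,1} = 0
G_C(11) = 0.
Combined Grundy value = 2 ⊕ 0 ⊕ 0 = 2.
A winning move leaves total XOR = 0, i.e. changes one component's Grundy value g to g ⊕ X where X is the current total.
Pile A: need g' = 2⊕2 = 0. Options: 10−2→G=1, 10−3→G=3, 10−4→G=0, 10−7→G=1, 10−8→G=1. Hits: 1.
Pile B: need g' = 0⊕2 = 2. Options: 11−3→G=2, 11−6→G=1. Hits: 1.
Pile C: need g' = 0⊕2 = 2. Options: 11−3→G=2, 11−7→G=1. Hits: 1.

3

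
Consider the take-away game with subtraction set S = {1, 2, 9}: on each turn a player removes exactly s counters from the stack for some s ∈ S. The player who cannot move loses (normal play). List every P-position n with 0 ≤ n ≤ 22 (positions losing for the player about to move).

n :  0  1  2  3  4  5  6  7  8  9 10 11 12 13 14 15 16 17 18 19 20 21 22
G :  0  1  2  0  1  2  0  1  2  3  0  1  2  0  1  2  0  1  2  3  0  1  2
P-positions are exactly the n with G(n) = 0.

0, 3, 6, 10, 13, 16, 20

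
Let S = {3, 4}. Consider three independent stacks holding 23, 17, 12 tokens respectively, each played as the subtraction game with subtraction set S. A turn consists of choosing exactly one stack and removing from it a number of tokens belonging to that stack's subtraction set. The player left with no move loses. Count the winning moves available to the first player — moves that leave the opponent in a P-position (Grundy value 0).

All stacks use S = {3, 4}:
n :  0  1  2  3  4  5  6  7  8  9 10 11 12 13 14 15 16 17 18 19 20 21 22 23
G :  0  0  0  1  1  1  2  0  0  0  1  1  1  2  0  0  0  1  1  1  2  0  0  0
Stack A: G(23) = 0.
Stack B: G(17) = 1.
Stack C: G(12) = 1.
Combined Grundy value = 0 ⊕ 1 ⊕ 1 = 0.
A winning move leaves total XOR = 0, i.e. changes one component's Grundy value g to g ⊕ X where X is the current total.
Stack A: target g' = 0⊕0 = 0, but every legal move changes the Grundy value (mex property), so 0 moves.
Stack B: target g' = 1⊕0 = 1, but every legal move changes the Grundy value (mex property), so 0 moves.
Stack C: target g' = 1⊕0 = 1, but every legal move changes the Grundy value (mex property), so 0 moves.

0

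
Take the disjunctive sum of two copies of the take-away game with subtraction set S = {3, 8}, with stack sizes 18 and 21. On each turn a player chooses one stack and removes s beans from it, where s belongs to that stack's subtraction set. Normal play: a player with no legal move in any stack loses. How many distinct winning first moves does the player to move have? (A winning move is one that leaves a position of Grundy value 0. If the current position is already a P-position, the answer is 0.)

All stacks use S = {3, 8}:
G(0) = 0
G(1) = mex{} = 0
G(2) = mex{} = 0
G(3) = mex{0} = 1
G(4) = mex{0} = 1
G(5) = mex{0} = 1
G(6) = mex{1} = 0
G(7) = mex{1} = 0
G(8) = mex{1,0} = 2
G(9) = mex{0,0} = 1
G(10) = mex{0,0} = 1
G(11) = mex{2,1} = 0
G(12) = mex{1,1} = 0
G(13) = mex{1,1} = 0
G(14) = mex{0,0} = 1
G(15) = mex{0,0} = 1
G(16) = mex{0,2} = 1
G(17) = mex{1,1} = 0
G(18) = mex{1,1} = 0
G(19) = mex{1,0} = 2
G(20) = mex{0,0} = 1
G(21) = mex{0,0} = 1
Stack A: G(18) = 0.
Stack B: G(21) = 1.
Combined Grundy value = 0 ⊕ 1 = 1.
A winning move leaves total XOR = 0, i.e. changes one component's Grundy value g to g ⊕ X where X is the current total.
Stack A: need g' = 0⊕1 = 1. Options: 18−3→G=1, 18−8→G=1. Hits: 2.
Stack B: need g' = 1⊕1 = 0. Options: 21−3→G=0, 21−8→G=0. Hits: 2.

4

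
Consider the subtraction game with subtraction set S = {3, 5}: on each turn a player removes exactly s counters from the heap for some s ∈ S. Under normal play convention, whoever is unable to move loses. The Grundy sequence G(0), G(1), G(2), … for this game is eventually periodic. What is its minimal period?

8

G(0) = 0
G(1) = mex{} = 0
G(2) = mex{} = 0
G(3) = mex{0} = 1
G(4) = mex{0} = 1
G(5) = mex{0,0} = 1
G(6) = mex{1,0} = 2
G(7) = mex{1,0} = 2
G(8) = mex{1,1} = 0
G(9) = mex{2,1} = 0
G(10) = mex{2,1} = 0
G(11) = mex{0,2} = 1
G(12) = mex{0,2} = 1
G(13) = mex{0,0} = 1
G(14) = mex{1,0} = 2
G(15) = mex{1,0} = 2
G(16) = mex{1,1} = 0
G(17) = mex{2,1} = 0
G(n+8) = G(n) holds for n = 0,…,4 (a full window of length max(S) = 5), so the sequence is purely periodic with period 8.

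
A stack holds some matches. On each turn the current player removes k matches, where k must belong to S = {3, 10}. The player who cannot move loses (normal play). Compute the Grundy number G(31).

G(0) = 0
G(1) = mex{} = 0
G(2) = mex{} = 0
G(3) = mex{0} = 1
G(4) = mex{0} = 1
G(5) = mex{0} = 1
G(6) = mex{1} = 0
G(7) = mex{1} = 0
G(8) = mex{1} = 0
G(9) = mex{0} = 1
G(10) = mex{0,0} = 1
G(11) = mex{0,0} = 1
G(12) = mex{1,0} = 2
G(13) = mex{1,1} = 0
G(14) = mex{1,1} = 0
G(15) = mex{2,1} = 0
G(16) = mex{0,0} = 1
G(17) = mex{0,0} = 1
G(18) = mex{0,0} = 1
G(19) = mex{1,1} = 0
G(20) = mex{1,1} = 0
G(21) = mex{1,1} = 0
G(22) = mex{0,2} = 1
G(23) = mex{0,0} = 1
G(24) = mex{0,0} = 1
G(25) = mex{1,0} = 2
G(26) = mex{1,1} = 0
G(27) = mex{1,1} = 0
G(28) = mex{2,1} = 0
G(29) = mex{0,0} = 1
G(30) = mex{0,0} = 1
G(31) = mex{0,0} = 1

1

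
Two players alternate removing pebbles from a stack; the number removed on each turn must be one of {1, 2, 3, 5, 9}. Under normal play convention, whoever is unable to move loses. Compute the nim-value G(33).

G(0) = 0
G(1) = mex{0} = 1
G(2) = mex{1,0} = 2
G(3) = mex{2,1,0} = 3
G(4) = mex{3,2,1} = 0
G(5) = mex{0,3,2,0} = 1
G(6) = mex{1,0,3,1} = 2
G(7) = mex{2,1,0,2} = 3
G(8) = mex{3,2,1,3} = 0
G(9) = mex{0,3,2,0,0} = 1
G(10) = mex{1,0,3,1,1} = 2
G(11) = mex{2,1,0,2,2} = 3
G(12) = mex{3,2,1,3,3} = 0
G(13) = mex{0,3,2,0,0} = 1
G(14) = mex{1,0,3,1,1} = 2
G(15) = mex{2,1,0,2,2} = 3
G(16) = mex{3,2,1,3,3} = 0
G(17) = mex{0,3,2,0,0} = 1
G(18) = mex{1,0,3,1,1} = 2
G(19) = mex{2,1,0,2,2} = 3
G(20) = mex{3,2,1,3,3} = 0
G(21) = mex{0,3,2,0,0} = 1
G(22) = mex{1,0,3,1,1} = 2
G(23) = mex{2,1,0,2,2} = 3
G(24) = mex{3,2,1,3,3} = 0
G(25) = mex{0,3,2,0,0} = 1
G(26) = mex{1,0,3,1,1} = 2
G(27) = mex{2,1,0,2,2} = 3
G(28) = mex{3,2,1,3,3} = 0
G(29) = mex{0,3,2,0,0} = 1
G(30) = mex{1,0,3,1,1} = 2
G(31) = mex{2,1,0,2,2} = 3
G(32) = mex{3,2,1,3,3} = 0
G(33) = mex{0,3,2,0,0} = 1

1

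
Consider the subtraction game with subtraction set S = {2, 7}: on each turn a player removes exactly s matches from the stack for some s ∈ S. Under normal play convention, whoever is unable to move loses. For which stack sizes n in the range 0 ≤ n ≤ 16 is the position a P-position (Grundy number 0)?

0, 1, 4, 5, 9, 10, 13, 14

n :  0  1  2  3  4  5  6  7  8  9 10 11 12 13 14 15 16
G :  0  0  1  1  0  0  1  1  2  0  0  1  1  0  0  1  1
P-positions are exactly the n with G(n) = 0.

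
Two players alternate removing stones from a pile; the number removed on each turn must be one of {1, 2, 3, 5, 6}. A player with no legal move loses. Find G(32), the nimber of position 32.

n :  0  1  2  3  4  5  6  7  8  9 10 11 12 13 14 15 16 17 18 19 20 21 22 23 24 25 26 27 28 29 30 31 32
G :  0  1  2  3  0  1  2  3  0  1  2  3  0  1  2  3  0  1  2  3  0  1  2  3  0  1  2  3  0  1  2  3  0

0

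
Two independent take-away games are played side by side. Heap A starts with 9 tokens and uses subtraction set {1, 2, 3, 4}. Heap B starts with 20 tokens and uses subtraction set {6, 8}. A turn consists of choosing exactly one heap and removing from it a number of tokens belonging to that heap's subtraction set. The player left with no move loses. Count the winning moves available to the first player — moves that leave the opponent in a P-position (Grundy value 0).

Heap A, S = {1, 2, 3, 4}:
G(0) = 0
G(1) = mex{0} = 1
G(2) = mex{1,0} = 2
G(3) = mex{2,1,0} = 3
G(4) = mex{3,2,1,0} = 4
G(5) = mex{4,3,2,1} = 0
G(6) = mex{0,4,3,2} = 1
G(7) = mex{1,0,4,3} = 2
G(8) = mex{2,1,0,4} = 3
G(9) = mex{3,2,1,0} = 4
G_A(9) = 4.
Heap B, S = {6, 8}:
G(0) = 0
G(1) = mex{} = 0
G(2) = mex{} = 0
G(3) = mex{} = 0
G(4) = mex{} = 0
G(5) = mex{} = 0
G(6) = mex{0} = 1
G(7) = mex{0} = 1
G(8) = mex{0,0} = 1
G(9) = mex{0,0} = 1
G(10) = mex{0,0} = 1
G(11) = mex{0,0} = 1
G(12) = mex{1,0} = 2
G(13) = mex{1,0} = 2
G(14) = mex{1,1} = 0
G(15) = mex{1,1} = 0
G(16) = mex{1,1} = 0
G(17) = mex{1,1} = 0
G(18) = mex{2,1} = 0
G(19) = mex{2,1} = 0
G(20) = mex{0,2} = 1
G_B(20) = 1.
Combined Grundy value = 4 ⊕ 1 = 5.
A winning move leaves total XOR = 0, i.e. changes one component's Grundy value g to g ⊕ X where X is the current total.
Heap A: need g' = 4⊕5 = 1. Options: 9−1→G=3, 9−2→G=2, 9−3→G=1, 9−4→G=0. Hits: 1.
Heap B: need g' = 1⊕5 = 4. Options: 20−6→G=0, 20−8→G=2. Hits: 0.

1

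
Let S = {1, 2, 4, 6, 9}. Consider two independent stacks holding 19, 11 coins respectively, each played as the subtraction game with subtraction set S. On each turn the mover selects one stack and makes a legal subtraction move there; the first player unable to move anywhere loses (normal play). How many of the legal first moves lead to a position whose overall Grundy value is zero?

All stacks use S = {1, 2, 4, 6, 9}:
n :  0  1  2  3  4  5  6  7  8  9 10 11 12 13 14 15 16 17 18 19
G :  0  1  2  0  1  2  3  4  0  1  2  0  1  2  3  4  0  1  2  0
Stack A: G(19) = 0.
Stack B: G(11) = 0.
Combined Grundy value = 0 ⊕ 0 = 0.
A winning move leaves total XOR = 0, i.e. changes one component's Grundy value g to g ⊕ X where X is the current total.
Stack A: target g' = 0⊕0 = 0, but every legal move changes the Grundy value (mex property), so 0 moves.
Stack B: target g' = 0⊕0 = 0, but every legal move changes the Grundy value (mex property), so 0 moves.

0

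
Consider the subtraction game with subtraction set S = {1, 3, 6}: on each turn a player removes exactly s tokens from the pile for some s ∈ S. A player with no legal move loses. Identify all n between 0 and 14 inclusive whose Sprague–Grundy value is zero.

n :  0  1  2  3  4  5  6  7  8  9 10 11 12 13 14
G :  0  1  0  1  0  1  2  3  2  0  1  0  1  0  1
P-positions are exactly the n with G(n) = 0.

0, 2, 4, 9, 11, 13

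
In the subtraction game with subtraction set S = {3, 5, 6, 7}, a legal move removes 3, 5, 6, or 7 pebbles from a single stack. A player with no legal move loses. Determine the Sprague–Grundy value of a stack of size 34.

1

n :  0  1  2  3  4  5  6  7  8  9 10 11 12 13 14 15 16 17 18 19 20 21 22 23 24 25 26 27 28 29 30 31 32 33 34
G :  0  0  0  1  1  1  2  2  2  3  0  0  0  1  1  1  2  2  2  3  0  0  0  1  1  1  2  2  2  3  0  0  0  1  1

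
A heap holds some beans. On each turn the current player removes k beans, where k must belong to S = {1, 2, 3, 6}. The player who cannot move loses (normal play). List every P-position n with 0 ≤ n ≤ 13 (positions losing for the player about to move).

0, 4, 8, 12

G(0) = 0
G(1) = mex{0} = 1
G(2) = mex{1,0} = 2
G(3) = mex{2,1,0} = 3
G(4) = mex{3,2,1} = 0
G(5) = mex{0,3,2} = 1
G(6) = mex{1,0,3,0} = 2
G(7) = mex{2,1,0,1} = 3
G(8) = mex{3,2,1,2} = 0
G(9) = mex{0,3,2,3} = 1
G(10) = mex{1,0,3,0} = 2
G(11) = mex{2,1,0,1} = 3
G(12) = mex{3,2,1,2} = 0
G(13) = mex{0,3,2,3} = 1
P-positions are exactly the n with G(n) = 0.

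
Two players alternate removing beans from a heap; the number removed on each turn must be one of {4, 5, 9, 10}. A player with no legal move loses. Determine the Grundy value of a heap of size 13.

3

G(0) = 0
G(1) = mex{} = 0
G(2) = mex{} = 0
G(3) = mex{} = 0
G(4) = mex{0} = 1
G(5) = mex{0,0} = 1
G(6) = mex{0,0} = 1
G(7) = mex{0,0} = 1
G(8) = mex{1,0} = 2
G(9) = mex{1,1,0} = 2
G(10) = mex{1,1,0,0} = 2
G(11) = mex{1,1,0,0} = 2
G(12) = mex{2,1,0,0} = 3
G(13) = mex{2,2,1,0} = 3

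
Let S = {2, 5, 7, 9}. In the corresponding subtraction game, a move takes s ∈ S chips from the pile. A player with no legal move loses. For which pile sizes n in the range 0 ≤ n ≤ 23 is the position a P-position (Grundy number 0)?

G(0) = 0
G(1) = mex{} = 0
G(2) = mex{0} = 1
G(3) = mex{0} = 1
G(4) = mex{1} = 0
G(5) = mex{1,0} = 2
G(6) = mex{0,0} = 1
G(7) = mex{2,1,0} = 3
G(8) = mex{1,1,0} = 2
G(9) = mex{3,0,1,0} = 2
G(10) = mex{2,2,1,0} = 3
G(11) = mex{2,1,0,1} = 3
G(12) = mex{3,3,2,1} = 0
G(13) = mex{3,2,1,0} = 4
G(14) = mex{0,2,3,2} = 1
G(15) = mex{4,3,2,1} = 0
G(16) = mex{1,3,2,3} = 0
G(17) = mex{0,0,3,2} = 1
G(18) = mex{0,4,3,2} = 1
G(19) = mex{1,1,0,3} = 2
G(20) = mex{1,0,4,3} = 2
G(21) = mex{2,0,1,0} = 3
G(22) = mex{2,1,0,4} = 3
G(23) = mex{3,1,0,1} = 2
P-positions are exactly the n with G(n) = 0.

0, 1, 4, 12, 15, 16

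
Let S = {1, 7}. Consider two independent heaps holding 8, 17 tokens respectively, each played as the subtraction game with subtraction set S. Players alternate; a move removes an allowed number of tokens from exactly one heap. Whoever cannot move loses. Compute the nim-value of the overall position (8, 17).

All heaps use S = {1, 7}:
n :  0  1  2  3  4  5  6  7  8  9 10 11 12 13 14 15 16 17
G :  0  1  0  1  0  1  0  1  0  1  0  1  0  1  0  1  0  1
Heap A: G(8) = 0.
Heap B: G(17) = 1.
Combined Grundy value = 0 ⊕ 1 = 1.

1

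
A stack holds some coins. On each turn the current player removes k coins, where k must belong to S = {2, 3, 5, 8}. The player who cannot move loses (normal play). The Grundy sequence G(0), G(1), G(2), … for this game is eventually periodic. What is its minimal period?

17

n :  0  1  2  3  4  5  6  7  8  9 10 11 12 13 14 15 16 17 18 19 20 21 22 23 24 25 26 27 28 29 30 31 32 33 34 35 36 37 38 39 40 41 42 43 44 45 46 47 48
G :  0  0  1  1  2  2  3  0  4  1  3  0  4  1  2  2  3  0  0  1  1  2  3  3  0  2  1  4  0  3  1  2  2  3  0  0  1  1  2  3  3  0  2  1  4  0  3  1  2
From n = 13 onward G(n+17) = G(n); since this holds over max(S) = 8 consecutive positions the period is 17 (pre-period 13).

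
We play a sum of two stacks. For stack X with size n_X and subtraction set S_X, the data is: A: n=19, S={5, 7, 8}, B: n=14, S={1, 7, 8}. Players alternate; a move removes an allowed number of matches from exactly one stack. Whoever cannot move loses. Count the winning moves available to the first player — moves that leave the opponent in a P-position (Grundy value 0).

Stack A, S = {5, 7, 8}:
G(0) = 0
G(1) = mex{} = 0
G(2) = mex{} = 0
G(3) = mex{} = 0
G(4) = mex{} = 0
G(5) = mex{0} = 1
G(6) = mex{0} = 1
G(7) = mex{0,0} = 1
G(8) = mex{0,0,0} = 1
G(9) = mex{0,0,0} = 1
G(10) = mex{1,0,0} = 2
G(11) = mex{1,0,0} = 2
G(12) = mex{1,1,0} = 2
G(13) = mex{1,1,1} = 0
G(14) = mex{1,1,1} = 0
G(15) = mex{2,1,1} = 0
G(16) = mex{2,1,1} = 0
G(17) = mex{2,2,1} = 0
G(18) = mex{0,2,2} = 1
G(19) = mex{0,2,2} = 1
G_A(19) = 1.
Stack B, S = {1, 7, 8}:
G(0) = 0
G(1) = mex{0} = 1
G(2) = mex{1} = 0
G(3) = mex{0} = 1
G(4) = mex{1} = 0
G(5) = mex{0} = 1
G(6) = mex{1} = 0
G(7) = mex{0,0} = 1
G(8) = mex{1,1,0} = 2
G(9) = mex{2,0,1} = 3
G(10) = mex{3,1,0} = 2
G(11) = mex{2,0,1} = 3
G(12) = mex{3,1,0} = 2
G(13) = mex{2,0,1} = 3
G(14) = mex{3,1,0} = 2
G_B(14) = 2.
Combined Grundy value = 1 ⊕ 2 = 3.
A winning move leaves total XOR = 0, i.e. changes one component's Grundy value g to g ⊕ X where X is the current total.
Stack A: need g' = 1⊕3 = 2. Options: 19−5→G=0, 19−7→G=2, 19−8→G=2. Hits: 2.
Stack B: need g' = 2⊕3 = 1. Options: 14−1→G=3, 14−7→G=1, 14−8→G=0. Hits: 1.

3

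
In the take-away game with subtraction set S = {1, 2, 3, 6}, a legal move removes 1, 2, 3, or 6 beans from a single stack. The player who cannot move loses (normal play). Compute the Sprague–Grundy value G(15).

3

G(0) = 0
G(1) = mex{0} = 1
G(2) = mex{1,0} = 2
G(3) = mex{2,1,0} = 3
G(4) = mex{3,2,1} = 0
G(5) = mex{0,3,2} = 1
G(6) = mex{1,0,3,0} = 2
G(7) = mex{2,1,0,1} = 3
G(8) = mex{3,2,1,2} = 0
G(9) = mex{0,3,2,3} = 1
G(10) = mex{1,0,3,0} = 2
G(11) = mex{2,1,0,1} = 3
G(12) = mex{3,2,1,2} = 0
G(13) = mex{0,3,2,3} = 1
G(14) = mex{1,0,3,0} = 2
G(15) = mex{2,1,0,1} = 3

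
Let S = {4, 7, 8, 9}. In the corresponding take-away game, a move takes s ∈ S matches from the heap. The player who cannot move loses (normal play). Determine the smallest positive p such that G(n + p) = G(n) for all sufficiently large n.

G(0) = 0
G(1) = mex{} = 0
G(2) = mex{} = 0
G(3) = mex{} = 0
G(4) = mex{0} = 1
G(5) = mex{0} = 1
G(6) = mex{0} = 1
G(7) = mex{0,0} = 1
G(8) = mex{1,0,0} = 2
G(9) = mex{1,0,0,0} = 2
G(10) = mex{1,0,0,0} = 2
G(11) = mex{1,1,0,0} = 2
G(12) = mex{2,1,1,0} = 3
G(13) = mex{2,1,1,1} = 0
G(14) = mex{2,1,1,1} = 0
G(15) = mex{2,2,1,1} = 0
G(16) = mex{3,2,2,1} = 0
G(17) = mex{0,2,2,2} = 1
G(18) = mex{0,2,2,2} = 1
G(19) = mex{0,3,2,2} = 1
G(20) = mex{0,0,3,2} = 1
G(21) = mex{1,0,0,3} = 2
G(22) = mex{1,0,0,0} = 2
G(23) = mex{1,0,0,0} = 2
G(24) = mex{1,1,0,0} = 2
G(25) = mex{2,1,1,0} = 3
G(26) = mex{2,1,1,1} = 0
G(27) = mex{2,1,1,1} = 0
G(n+13) = G(n) holds for n = 0,…,8 (a full window of length max(S) = 9), so the sequence is purely periodic with period 13.

13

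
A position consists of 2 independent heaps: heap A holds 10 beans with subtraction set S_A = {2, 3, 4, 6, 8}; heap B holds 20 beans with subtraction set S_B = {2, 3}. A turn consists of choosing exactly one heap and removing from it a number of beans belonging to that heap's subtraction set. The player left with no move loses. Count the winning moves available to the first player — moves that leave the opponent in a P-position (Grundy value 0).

Heap A, S = {2, 3, 4, 6, 8}:
G(0) = 0
G(1) = mex{} = 0
G(2) = mex{0} = 1
G(3) = mex{0,0} = 1
G(4) = mex{1,0,0} = 2
G(5) = mex{1,1,0} = 2
G(6) = mex{2,1,1,0} = 3
G(7) = mex{2,2,1,0} = 3
G(8) = mex{3,2,2,1,0} = 4
G(9) = mex{3,3,2,1,0} = 4
G(10) = mex{4,3,3,2,1} = 0
G_A(10) = 0.
Heap B, S = {2, 3}:
n :  0  1  2  3  4  5  6  7  8  9 10 11 12 13 14 15 16 17 18 19 20
G :  0  0  1  1  2  0  0  1  1  2  0  0  1  1  2  0  0  1  1  2  0
G_B(20) = 0.
Combined Grundy value = 0 ⊕ 0 = 0.
A winning move leaves total XOR = 0, i.e. changes one component's Grundy value g to g ⊕ X where X is the current total.
Heap A: target g' = 0⊕0 = 0, but every legal move changes the Grundy value (mex property), so 0 moves.
Heap B: target g' = 0⊕0 = 0, but every legal move changes the Grundy value (mex property), so 0 moves.

0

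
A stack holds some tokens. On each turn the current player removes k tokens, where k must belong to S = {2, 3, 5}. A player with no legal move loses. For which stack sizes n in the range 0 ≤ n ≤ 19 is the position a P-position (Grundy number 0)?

G(0) = 0
G(1) = mex{} = 0
G(2) = mex{0} = 1
G(3) = mex{0,0} = 1
G(4) = mex{1,0} = 2
G(5) = mex{1,1,0} = 2
G(6) = mex{2,1,0} = 3
G(7) = mex{2,2,1} = 0
G(8) = mex{3,2,1} = 0
G(9) = mex{0,3,2} = 1
G(10) = mex{0,0,2} = 1
G(11) = mex{1,0,3} = 2
G(12) = mex{1,1,0} = 2
G(13) = mex{2,1,0} = 3
G(14) = mex{2,2,1} = 0
G(15) = mex{3,2,1} = 0
G(16) = mex{0,3,2} = 1
G(17) = mex{0,0,2} = 1
G(18) = mex{1,0,3} = 2
G(19) = mex{1,1,0} = 2
P-positions are exactly the n with G(n) = 0.

0, 1, 7, 8, 14, 15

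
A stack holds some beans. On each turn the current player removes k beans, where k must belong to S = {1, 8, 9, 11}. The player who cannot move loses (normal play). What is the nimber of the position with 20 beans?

G(0) = 0
G(1) = mex{0} = 1
G(2) = mex{1} = 0
G(3) = mex{0} = 1
G(4) = mex{1} = 0
G(5) = mex{0} = 1
G(6) = mex{1} = 0
G(7) = mex{0} = 1
G(8) = mex{1,0} = 2
G(9) = mex{2,1,0} = 3
G(10) = mex{3,0,1} = 2
G(11) = mex{2,1,0,0} = 3
G(12) = mex{3,0,1,1} = 2
G(13) = mex{2,1,0,0} = 3
G(14) = mex{3,0,1,1} = 2
G(15) = mex{2,1,0,0} = 3
G(16) = mex{3,2,1,1} = 0
G(17) = mex{0,3,2,0} = 1
G(18) = mex{1,2,3,1} = 0
G(19) = mex{0,3,2,2} = 1
G(20) = mex{1,2,3,3} = 0

0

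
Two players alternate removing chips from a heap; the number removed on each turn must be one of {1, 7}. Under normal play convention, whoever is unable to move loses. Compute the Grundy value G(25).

1

n :  0  1  2  3  4  5  6  7  8  9 10 11 12 13 14 15 16 17 18 19 20 21 22 23 24 25
G :  0  1  0  1  0  1  0  1  0  1  0  1  0  1  0  1  0  1  0  1  0  1  0  1  0  1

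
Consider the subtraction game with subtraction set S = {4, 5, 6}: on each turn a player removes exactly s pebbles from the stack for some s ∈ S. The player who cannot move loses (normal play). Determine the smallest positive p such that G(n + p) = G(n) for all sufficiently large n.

n :  0  1  2  3  4  5  6  7  8  9 10 11 12 13 14 15 16 17 18 19 20 21
G :  0  0  0  0  1  1  1  1  2  2  0  0  0  0  1  1  1  1  2  2  0  0
G(n+10) = G(n) holds for n = 0,…,5 (a full window of length max(S) = 6), so the sequence is purely periodic with period 10.

10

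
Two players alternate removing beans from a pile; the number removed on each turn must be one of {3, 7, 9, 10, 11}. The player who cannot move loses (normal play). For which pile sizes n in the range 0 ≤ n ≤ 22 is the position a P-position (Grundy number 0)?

G(0) = 0
G(1) = mex{} = 0
G(2) = mex{} = 0
G(3) = mex{0} = 1
G(4) = mex{0} = 1
G(5) = mex{0} = 1
G(6) = mex{1} = 0
G(7) = mex{1,0} = 2
G(8) = mex{1,0} = 2
G(9) = mex{0,0,0} = 1
G(10) = mex{2,1,0,0} = 3
G(11) = mex{2,1,0,0,0} = 3
G(12) = mex{1,1,1,0,0} = 2
G(13) = mex{3,0,1,1,0} = 2
G(14) = mex{3,2,1,1,1} = 0
G(15) = mex{2,2,0,1,1} = 3
G(16) = mex{2,1,2,0,1} = 3
G(17) = mex{0,3,2,2,0} = 1
G(18) = mex{3,3,1,2,2} = 0
G(19) = mex{3,2,3,1,2} = 0
G(20) = mex{1,2,3,3,1} = 0
G(21) = mex{0,0,2,3,3} = 1
G(22) = mex{0,3,2,2,3} = 1
P-positions are exactly the n with G(n) = 0.

0, 1, 2, 6, 14, 18, 19, 20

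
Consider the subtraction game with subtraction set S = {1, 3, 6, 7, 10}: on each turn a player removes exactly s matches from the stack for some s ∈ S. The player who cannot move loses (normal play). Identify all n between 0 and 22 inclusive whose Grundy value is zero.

0, 2, 4, 13, 15, 17

G(0) = 0
G(1) = mex{0} = 1
G(2) = mex{1} = 0
G(3) = mex{0,0} = 1
G(4) = mex{1,1} = 0
G(5) = mex{0,0} = 1
G(6) = mex{1,1,0} = 2
G(7) = mex{2,0,1,0} = 3
G(8) = mex{3,1,0,1} = 2
G(9) = mex{2,2,1,0} = 3
G(10) = mex{3,3,0,1,0} = 2
G(11) = mex{2,2,1,0,1} = 3
G(12) = mex{3,3,2,1,0} = 4
G(13) = mex{4,2,3,2,1} = 0
G(14) = mex{0,3,2,3,0} = 1
G(15) = mex{1,4,3,2,1} = 0
G(16) = mex{0,0,2,3,2} = 1
G(17) = mex{1,1,3,2,3} = 0
G(18) = mex{0,0,4,3,2} = 1
G(19) = mex{1,1,0,4,3} = 2
G(20) = mex{2,0,1,0,2} = 3
G(21) = mex{3,1,0,1,3} = 2
G(22) = mex{2,2,1,0,4} = 3
P-positions are exactly the n with G(n) = 0.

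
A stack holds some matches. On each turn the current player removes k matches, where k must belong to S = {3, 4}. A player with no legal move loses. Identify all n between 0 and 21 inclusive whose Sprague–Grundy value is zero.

n :  0  1  2  3  4  5  6  7  8  9 10 11 12 13 14 15 16 17 18 19 20 21
G :  0  0  0  1  1  1  2  0  0  0  1  1  1  2  0  0  0  1  1  1  2  0
P-positions are exactly the n with G(n) = 0.

0, 1, 2, 7, 8, 9, 14, 15, 16, 21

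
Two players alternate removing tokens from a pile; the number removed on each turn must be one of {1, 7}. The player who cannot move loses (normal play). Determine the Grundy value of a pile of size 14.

n :  0  1  2  3  4  5  6  7  8  9 10 11 12 13 14
G :  0  1  0  1  0  1  0  1  0  1  0  1  0  1  0

0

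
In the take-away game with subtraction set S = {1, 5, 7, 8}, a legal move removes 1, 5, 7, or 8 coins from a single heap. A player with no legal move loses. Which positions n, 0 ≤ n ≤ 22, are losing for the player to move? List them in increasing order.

0, 2, 4, 6, 15, 17, 19, 21

G(0) = 0
G(1) = mex{0} = 1
G(2) = mex{1} = 0
G(3) = mex{0} = 1
G(4) = mex{1} = 0
G(5) = mex{0,0} = 1
G(6) = mex{1,1} = 0
G(7) = mex{0,0,0} = 1
G(8) = mex{1,1,1,0} = 2
G(9) = mex{2,0,0,1} = 3
G(10) = mex{3,1,1,0} = 2
G(11) = mex{2,0,0,1} = 3
G(12) = mex{3,1,1,0} = 2
G(13) = mex{2,2,0,1} = 3
G(14) = mex{3,3,1,0} = 2
G(15) = mex{2,2,2,1} = 0
G(16) = mex{0,3,3,2} = 1
G(17) = mex{1,2,2,3} = 0
G(18) = mex{0,3,3,2} = 1
G(19) = mex{1,2,2,3} = 0
G(20) = mex{0,0,3,2} = 1
G(21) = mex{1,1,2,3} = 0
G(22) = mex{0,0,0,2} = 1
P-positions are exactly the n with G(n) = 0.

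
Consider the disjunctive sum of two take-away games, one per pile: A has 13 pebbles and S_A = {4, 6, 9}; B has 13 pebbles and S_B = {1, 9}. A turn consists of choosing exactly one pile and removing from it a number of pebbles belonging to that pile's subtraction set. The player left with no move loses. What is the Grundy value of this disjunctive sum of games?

1

Pile A, S = {4, 6, 9}:
G(0) = 0
G(1) = mex{} = 0
G(2) = mex{} = 0
G(3) = mex{} = 0
G(4) = mex{0} = 1
G(5) = mex{0} = 1
G(6) = mex{0,0} = 1
G(7) = mex{0,0} = 1
G(8) = mex{1,0} = 2
G(9) = mex{1,0,0} = 2
G(10) = mex{1,1,0} = 2
G(11) = mex{1,1,0} = 2
G(12) = mex{2,1,0} = 3
G(13) = mex{2,1,1} = 0
G_A(13) = 0.
Pile B, S = {1, 9}:
n :  0  1  2  3  4  5  6  7  8  9 10 11 12 13
G :  0  1  0  1  0  1  0  1  0  1  0  1  0  1
G_B(13) = 1.
Combined Grundy value = 0 ⊕ 1 = 1.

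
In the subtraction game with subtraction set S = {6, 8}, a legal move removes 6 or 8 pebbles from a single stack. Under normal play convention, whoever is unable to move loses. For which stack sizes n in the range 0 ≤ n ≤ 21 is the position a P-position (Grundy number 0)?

n :  0  1  2  3  4  5  6  7  8  9 10 11 12 13 14 15 16 17 18 19 20 21
G :  0  0  0  0  0  0  1  1  1  1  1  1  2  2  0  0  0  0  0  0  1  1
P-positions are exactly the n with G(n) = 0.

0, 1, 2, 3, 4, 5, 14, 15, 16, 17, 18, 19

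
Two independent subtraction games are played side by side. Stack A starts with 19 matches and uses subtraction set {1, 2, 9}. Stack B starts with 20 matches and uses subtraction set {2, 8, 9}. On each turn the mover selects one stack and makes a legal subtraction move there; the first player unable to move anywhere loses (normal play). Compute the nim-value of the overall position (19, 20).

0

Stack A, S = {1, 2, 9}:
n :  0  1  2  3  4  5  6  7  8  9 10 11 12 13 14 15 16 17 18 19
G :  0  1  2  0  1  2  0  1  2  3  0  1  2  0  1  2  0  1  2  3
G_A(19) = 3.
Stack B, S = {2, 8, 9}:
n :  0  1  2  3  4  5  6  7  8  9 10 11 12 13 14 15 16 17 18 19 20
G :  0  0  1  1  0  0  1  1  2  2  3  0  2  1  3  0  0  1  1  2  3
G_B(20) = 3.
Combined Grundy value = 3 ⊕ 3 = 0.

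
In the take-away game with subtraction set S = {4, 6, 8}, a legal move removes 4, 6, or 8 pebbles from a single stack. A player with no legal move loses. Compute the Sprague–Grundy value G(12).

n :  0  1  2  3  4  5  6  7  8  9 10 11 12
G :  0  0  0  0  1  1  1  1  2  2  2  2  0

0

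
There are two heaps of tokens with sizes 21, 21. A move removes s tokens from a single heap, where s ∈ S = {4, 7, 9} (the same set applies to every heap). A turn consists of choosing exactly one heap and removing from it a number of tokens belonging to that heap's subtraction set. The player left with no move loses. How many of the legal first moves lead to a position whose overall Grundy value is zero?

0

All heaps use S = {4, 7, 9}:
G(0) = 0
G(1) = mex{} = 0
G(2) = mex{} = 0
G(3) = mex{} = 0
G(4) = mex{0} = 1
G(5) = mex{0} = 1
G(6) = mex{0} = 1
G(7) = mex{0,0} = 1
G(8) = mex{1,0} = 2
G(9) = mex{1,0,0} = 2
G(10) = mex{1,0,0} = 2
G(11) = mex{1,1,0} = 2
G(12) = mex{2,1,0} = 3
G(13) = mex{2,1,1} = 0
G(14) = mex{2,1,1} = 0
G(15) = mex{2,2,1} = 0
G(16) = mex{3,2,1} = 0
G(17) = mex{0,2,2} = 1
G(18) = mex{0,2,2} = 1
G(19) = mex{0,3,2} = 1
G(20) = mex{0,0,2} = 1
G(21) = mex{1,0,3} = 2
Heap A: G(21) = 2.
Heap B: G(21) = 2.
Combined Grundy value = 2 ⊕ 2 = 0.
A winning move leaves total XOR = 0, i.e. changes one component's Grundy value g to g ⊕ X where X is the current total.
Heap A: target g' = 2⊕0 = 2, but every legal move changes the Grundy value (mex property), so 0 moves.
Heap B: target g' = 2⊕0 = 2, but every legal move changes the Grundy value (mex property), so 0 moves.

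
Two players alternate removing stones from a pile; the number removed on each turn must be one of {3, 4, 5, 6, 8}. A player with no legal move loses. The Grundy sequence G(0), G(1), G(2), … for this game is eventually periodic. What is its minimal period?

11

n :  0  1  2  3  4  5  6  7  8  9 10 11 12 13 14 15 16 17 18 19 20 21 22 23
G :  0  0  0  1  1  1  2  2  2  3  3  0  0  0  1  1  1  2  2  2  3  3  0  0
G(n+11) = G(n) holds for n = 0,…,7 (a full window of length max(S) = 8), so the sequence is purely periodic with period 11.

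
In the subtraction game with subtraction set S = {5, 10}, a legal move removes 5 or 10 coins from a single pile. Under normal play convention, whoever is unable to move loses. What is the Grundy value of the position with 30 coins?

0

n :  0  1  2  3  4  5  6  7  8  9 10 11 12 13 14 15 16 17 18 19 20 21 22 23 24 25 26 27 28 29 30
G :  0  0  0  0  0  1  1  1  1  1  2  2  2  2  2  0  0  0  0  0  1  1  1  1  1  2  2  2  2  2  0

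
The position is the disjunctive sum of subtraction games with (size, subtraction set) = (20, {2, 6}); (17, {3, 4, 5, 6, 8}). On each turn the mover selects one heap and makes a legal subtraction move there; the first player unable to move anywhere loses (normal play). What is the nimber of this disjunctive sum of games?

Heap A, S = {2, 6}:
G(0) = 0
G(1) = mex{} = 0
G(2) = mex{0} = 1
G(3) = mex{0} = 1
G(4) = mex{1} = 0
G(5) = mex{1} = 0
G(6) = mex{0,0} = 1
G(7) = mex{0,0} = 1
G(8) = mex{1,1} = 0
G(9) = mex{1,1} = 0
G(10) = mex{0,0} = 1
G(11) = mex{0,0} = 1
G(12) = mex{1,1} = 0
G(13) = mex{1,1} = 0
G(14) = mex{0,0} = 1
G(15) = mex{0,0} = 1
G(16) = mex{1,1} = 0
G(17) = mex{1,1} = 0
G(18) = mex{0,0} = 1
G(19) = mex{0,0} = 1
G(20) = mex{1,1} = 0
G_A(20) = 0.
Heap B, S = {3, 4, 5, 6, 8}:
n :  0  1  2  3  4  5  6  7  8  9 10 11 12 13 14 15 16 17
G :  0  0  0  1  1  1  2  2  2  3  3  0  0  0  1  1  1  2
G_B(17) = 2.
Combined Grundy value = 0 ⊕ 2 = 2.

2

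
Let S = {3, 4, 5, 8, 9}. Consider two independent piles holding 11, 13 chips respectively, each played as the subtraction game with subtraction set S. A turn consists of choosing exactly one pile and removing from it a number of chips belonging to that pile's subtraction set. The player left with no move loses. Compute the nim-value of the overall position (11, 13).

3

All piles use S = {3, 4, 5, 8, 9}:
G(0) = 0
G(1) = mex{} = 0
G(2) = mex{} = 0
G(3) = mex{0} = 1
G(4) = mex{0,0} = 1
G(5) = mex{0,0,0} = 1
G(6) = mex{1,0,0} = 2
G(7) = mex{1,1,0} = 2
G(8) = mex{1,1,1,0} = 2
G(9) = mex{2,1,1,0,0} = 3
G(10) = mex{2,2,1,0,0} = 3
G(11) = mex{2,2,2,1,0} = 3
G(12) = mex{3,2,2,1,1} = 0
G(13) = mex{3,3,2,1,1} = 0
Pile A: G(11) = 3.
Pile B: G(13) = 0.
Combined Grundy value = 3 ⊕ 0 = 3.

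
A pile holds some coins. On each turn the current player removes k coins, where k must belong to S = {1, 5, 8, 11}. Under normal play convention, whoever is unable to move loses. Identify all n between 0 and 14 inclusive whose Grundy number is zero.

n :  0  1  2  3  4  5  6  7  8  9 10 11 12 13 14
G :  0  1  0  1  0  1  0  1  2  3  2  3  2  3  2
P-positions are exactly the n with G(n) = 0.

0, 2, 4, 6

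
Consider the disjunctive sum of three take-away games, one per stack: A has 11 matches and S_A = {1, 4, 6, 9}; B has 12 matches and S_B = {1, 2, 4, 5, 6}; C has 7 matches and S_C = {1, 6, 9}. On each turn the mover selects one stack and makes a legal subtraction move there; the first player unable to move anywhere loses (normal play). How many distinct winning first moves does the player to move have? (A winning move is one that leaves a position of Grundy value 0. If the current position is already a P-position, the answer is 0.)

Stack A, S = {1, 4, 6, 9}:
G(0) = 0
G(1) = mex{0} = 1
G(2) = mex{1} = 0
G(3) = mex{0} = 1
G(4) = mex{1,0} = 2
G(5) = mex{2,1} = 0
G(6) = mex{0,0,0} = 1
G(7) = mex{1,1,1} = 0
G(8) = mex{0,2,0} = 1
G(9) = mex{1,0,1,0} = 2
G(10) = mex{2,1,2,1} = 0
G(11) = mex{0,0,0,0} = 1
G_A(11) = 1.
Stack B, S = {1, 2, 4, 5, 6}:
G(0) = 0
G(1) = mex{0} = 1
G(2) = mex{1,0} = 2
G(3) = mex{2,1} = 0
G(4) = mex{0,2,0} = 1
G(5) = mex{1,0,1,0} = 2
G(6) = mex{2,1,2,1,0} = 3
G(7) = mex{3,2,0,2,1} = 4
G(8) = mex{4,3,1,0,2} = 5
G(9) = mex{5,4,2,1,0} = 3
G(10) = mex{3,5,3,2,1} = 0
G(11) = mex{0,3,4,3,2} = 1
G(12) = mex{1,0,5,4,3} = 2
G_B(12) = 2.
Stack C, S = {1, 6, 9}:
n : 0 1 2 3 4 5 6 7
G : 0 1 0 1 0 1 2 0
G_C(7) = 0.
Combined Grundy value = 1 ⊕ 2 ⊕ 0 = 3.
A winning move leaves total XOR = 0, i.e. changes one component's Grundy value g to g ⊕ X where X is the current total.
Stack A: need g' = 1⊕3 = 2. Options: 11−1→G=0, 11−4→G=0, 11−6→G=0, 11−9→G=0. Hits: 0.
Stack B: need g' = 2⊕3 = 1. Options: 12−1→G=1, 12−2→G=0, 12−4→G=5, 12−5→G=4, 12−6→G=3. Hits: 1.
Stack C: need g' = 0⊕3 = 3. Options: 7−1→G=2, 7−6→G=1. Hits: 0.

1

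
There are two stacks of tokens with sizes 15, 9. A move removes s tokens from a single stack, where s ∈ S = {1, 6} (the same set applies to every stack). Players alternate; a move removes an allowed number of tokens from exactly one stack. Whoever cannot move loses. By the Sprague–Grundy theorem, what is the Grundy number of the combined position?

All stacks use S = {1, 6}:
n :  0  1  2  3  4  5  6  7  8  9 10 11 12 13 14 15
G :  0  1  0  1  0  1  2  0  1  0  1  0  1  2  0  1
Stack A: G(15) = 1.
Stack B: G(9) = 0.
Combined Grundy value = 1 ⊕ 0 = 1.

1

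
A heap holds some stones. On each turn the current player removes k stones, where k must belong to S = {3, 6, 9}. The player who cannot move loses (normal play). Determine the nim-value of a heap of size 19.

G(0) = 0
G(1) = mex{} = 0
G(2) = mex{} = 0
G(3) = mex{0} = 1
G(4) = mex{0} = 1
G(5) = mex{0} = 1
G(6) = mex{1,0} = 2
G(7) = mex{1,0} = 2
G(8) = mex{1,0} = 2
G(9) = mex{2,1,0} = 3
G(10) = mex{2,1,0} = 3
G(11) = mex{2,1,0} = 3
G(12) = mex{3,2,1} = 0
G(13) = mex{3,2,1} = 0
G(14) = mex{3,2,1} = 0
G(15) = mex{0,3,2} = 1
G(16) = mex{0,3,2} = 1
G(17) = mex{0,3,2} = 1
G(18) = mex{1,0,3} = 2
G(19) = mex{1,0,3} = 2

2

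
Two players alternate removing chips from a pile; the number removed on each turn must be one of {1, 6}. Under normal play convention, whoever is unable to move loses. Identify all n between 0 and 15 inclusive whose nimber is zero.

0, 2, 4, 7, 9, 11, 14

n :  0  1  2  3  4  5  6  7  8  9 10 11 12 13 14 15
G :  0  1  0  1  0  1  2  0  1  0  1  0  1  2  0  1
P-positions are exactly the n with G(n) = 0.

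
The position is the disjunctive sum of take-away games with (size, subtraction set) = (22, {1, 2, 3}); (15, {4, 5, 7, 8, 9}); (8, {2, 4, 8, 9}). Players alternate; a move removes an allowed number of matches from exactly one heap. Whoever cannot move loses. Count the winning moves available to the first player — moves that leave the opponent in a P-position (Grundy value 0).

Heap A, S = {1, 2, 3}:
n :  0  1  2  3  4  5  6  7  8  9 10 11 12 13 14 15 16 17 18 19 20 21 22
G :  0  1  2  3  0  1  2  3  0  1  2  3  0  1  2  3  0  1  2  3  0  1  2
G_A(22) = 2.
Heap B, S = {4, 5, 7, 8, 9}:
n :  0  1  2  3  4  5  6  7  8  9 10 11 12 13 14 15
G :  0  0  0  0  1  1  1  1  2  2  2  2  3  0  0  0
G_B(15) = 0.
Heap C, S = {2, 4, 8, 9}:
n : 0 1 2 3 4 5 6 7 8
G : 0 0 1 1 2 2 0 0 1
G_C(8) = 1.
Combined Grundy value = 2 ⊕ 0 ⊕ 1 = 3.
A winning move leaves total XOR = 0, i.e. changes one component's Grundy value g to g ⊕ X where X is the current total.
Heap A: need g' = 2⊕3 = 1. Options: 22−1→G=1, 22−2→G=0, 22−3→G=3. Hits: 1.
Heap B: need g' = 0⊕3 = 3. Options: 15−4→G=2, 15−5→G=2, 15−7→G=2, 15−8→G=1, 15−9→G=1. Hits: 0.
Heap C: need g' = 1⊕3 = 2. Options: 8−2→G=0, 8−4→G=2, 8−8→G=0. Hits: 1.

2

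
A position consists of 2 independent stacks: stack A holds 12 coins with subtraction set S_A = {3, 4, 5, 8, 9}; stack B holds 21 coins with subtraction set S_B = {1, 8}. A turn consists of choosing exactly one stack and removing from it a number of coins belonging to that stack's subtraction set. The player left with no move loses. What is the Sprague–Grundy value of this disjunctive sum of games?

Stack A, S = {3, 4, 5, 8, 9}:
G(0) = 0
G(1) = mex{} = 0
G(2) = mex{} = 0
G(3) = mex{0} = 1
G(4) = mex{0,0} = 1
G(5) = mex{0,0,0} = 1
G(6) = mex{1,0,0} = 2
G(7) = mex{1,1,0} = 2
G(8) = mex{1,1,1,0} = 2
G(9) = mex{2,1,1,0,0} = 3
G(10) = mex{2,2,1,0,0} = 3
G(11) = mex{2,2,2,1,0} = 3
G(12) = mex{3,2,2,1,1} = 0
G_A(12) = 0.
Stack B, S = {1, 8}:
n :  0  1  2  3  4  5  6  7  8  9 10 11 12 13 14 15 16 17 18 19 20 21
G :  0  1  0  1  0  1  0  1  2  0  1  0  1  0  1  0  1  2  0  1  0  1
G_B(21) = 1.
Combined Grundy value = 0 ⊕ 1 = 1.

1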